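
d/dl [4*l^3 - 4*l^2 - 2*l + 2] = 12*l^2 - 8*l - 2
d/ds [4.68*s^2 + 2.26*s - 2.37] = 9.36*s + 2.26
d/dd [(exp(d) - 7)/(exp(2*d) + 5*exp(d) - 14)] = (-(exp(d) - 7)*(2*exp(d) + 5) + exp(2*d) + 5*exp(d) - 14)*exp(d)/(exp(2*d) + 5*exp(d) - 14)^2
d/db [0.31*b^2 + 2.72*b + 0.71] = 0.62*b + 2.72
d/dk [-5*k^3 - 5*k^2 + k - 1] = -15*k^2 - 10*k + 1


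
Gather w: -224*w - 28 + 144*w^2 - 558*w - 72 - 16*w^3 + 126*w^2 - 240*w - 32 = -16*w^3 + 270*w^2 - 1022*w - 132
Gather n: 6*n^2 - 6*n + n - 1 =6*n^2 - 5*n - 1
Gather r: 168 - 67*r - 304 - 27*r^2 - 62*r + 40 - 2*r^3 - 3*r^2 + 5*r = -2*r^3 - 30*r^2 - 124*r - 96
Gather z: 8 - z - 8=-z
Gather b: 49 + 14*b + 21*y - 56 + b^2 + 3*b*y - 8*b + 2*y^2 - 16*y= b^2 + b*(3*y + 6) + 2*y^2 + 5*y - 7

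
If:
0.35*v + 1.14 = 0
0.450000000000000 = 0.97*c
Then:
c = 0.46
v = -3.26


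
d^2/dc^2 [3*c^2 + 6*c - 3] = 6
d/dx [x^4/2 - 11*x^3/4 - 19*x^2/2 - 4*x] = 2*x^3 - 33*x^2/4 - 19*x - 4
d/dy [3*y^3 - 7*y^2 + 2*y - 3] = 9*y^2 - 14*y + 2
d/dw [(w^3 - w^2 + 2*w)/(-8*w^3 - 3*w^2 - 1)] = (-11*w^4 + 32*w^3 + 3*w^2 + 2*w - 2)/(64*w^6 + 48*w^5 + 9*w^4 + 16*w^3 + 6*w^2 + 1)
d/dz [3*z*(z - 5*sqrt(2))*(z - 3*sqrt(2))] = 9*z^2 - 48*sqrt(2)*z + 90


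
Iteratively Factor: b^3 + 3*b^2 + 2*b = (b)*(b^2 + 3*b + 2) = b*(b + 2)*(b + 1)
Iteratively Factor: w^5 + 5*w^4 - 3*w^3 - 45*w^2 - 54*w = (w)*(w^4 + 5*w^3 - 3*w^2 - 45*w - 54) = w*(w - 3)*(w^3 + 8*w^2 + 21*w + 18) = w*(w - 3)*(w + 2)*(w^2 + 6*w + 9) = w*(w - 3)*(w + 2)*(w + 3)*(w + 3)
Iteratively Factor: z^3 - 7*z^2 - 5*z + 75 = (z + 3)*(z^2 - 10*z + 25) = (z - 5)*(z + 3)*(z - 5)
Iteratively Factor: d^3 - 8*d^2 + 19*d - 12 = (d - 1)*(d^2 - 7*d + 12) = (d - 3)*(d - 1)*(d - 4)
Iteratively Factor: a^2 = (a)*(a)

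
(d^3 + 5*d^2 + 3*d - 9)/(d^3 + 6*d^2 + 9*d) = (d - 1)/d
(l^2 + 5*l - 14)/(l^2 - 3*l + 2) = (l + 7)/(l - 1)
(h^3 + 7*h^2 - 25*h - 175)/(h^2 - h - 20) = (h^2 + 12*h + 35)/(h + 4)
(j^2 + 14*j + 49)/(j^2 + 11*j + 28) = (j + 7)/(j + 4)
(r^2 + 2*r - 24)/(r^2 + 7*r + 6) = (r - 4)/(r + 1)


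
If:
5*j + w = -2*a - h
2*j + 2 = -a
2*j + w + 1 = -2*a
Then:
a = 1 - w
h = 11/2 - 3*w/2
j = w/2 - 3/2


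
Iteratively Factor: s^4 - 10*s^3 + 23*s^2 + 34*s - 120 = (s - 5)*(s^3 - 5*s^2 - 2*s + 24) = (s - 5)*(s - 4)*(s^2 - s - 6) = (s - 5)*(s - 4)*(s + 2)*(s - 3)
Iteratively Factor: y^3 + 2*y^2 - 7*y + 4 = (y - 1)*(y^2 + 3*y - 4) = (y - 1)*(y + 4)*(y - 1)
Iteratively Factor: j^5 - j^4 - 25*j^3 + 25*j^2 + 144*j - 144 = (j + 4)*(j^4 - 5*j^3 - 5*j^2 + 45*j - 36) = (j - 3)*(j + 4)*(j^3 - 2*j^2 - 11*j + 12) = (j - 3)*(j + 3)*(j + 4)*(j^2 - 5*j + 4) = (j - 3)*(j - 1)*(j + 3)*(j + 4)*(j - 4)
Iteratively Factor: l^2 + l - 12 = (l + 4)*(l - 3)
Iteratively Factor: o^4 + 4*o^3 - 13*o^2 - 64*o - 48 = (o + 4)*(o^3 - 13*o - 12) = (o + 3)*(o + 4)*(o^2 - 3*o - 4) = (o - 4)*(o + 3)*(o + 4)*(o + 1)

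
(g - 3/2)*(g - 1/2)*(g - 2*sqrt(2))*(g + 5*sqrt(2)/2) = g^4 - 2*g^3 + sqrt(2)*g^3/2 - 37*g^2/4 - sqrt(2)*g^2 + 3*sqrt(2)*g/8 + 20*g - 15/2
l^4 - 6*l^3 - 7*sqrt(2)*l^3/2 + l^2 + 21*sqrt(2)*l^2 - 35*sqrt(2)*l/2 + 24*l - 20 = (l - 5)*(l - 1)*(l - 4*sqrt(2))*(l + sqrt(2)/2)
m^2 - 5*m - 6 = (m - 6)*(m + 1)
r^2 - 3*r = r*(r - 3)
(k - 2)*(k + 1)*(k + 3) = k^3 + 2*k^2 - 5*k - 6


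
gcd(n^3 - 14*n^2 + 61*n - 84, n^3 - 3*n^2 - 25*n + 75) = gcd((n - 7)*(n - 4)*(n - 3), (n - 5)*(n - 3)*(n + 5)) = n - 3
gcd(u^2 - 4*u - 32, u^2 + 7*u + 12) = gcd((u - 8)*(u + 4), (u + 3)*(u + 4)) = u + 4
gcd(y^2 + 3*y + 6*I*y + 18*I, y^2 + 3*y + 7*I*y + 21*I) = y + 3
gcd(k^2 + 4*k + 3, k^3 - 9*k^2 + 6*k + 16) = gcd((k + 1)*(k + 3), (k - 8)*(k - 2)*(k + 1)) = k + 1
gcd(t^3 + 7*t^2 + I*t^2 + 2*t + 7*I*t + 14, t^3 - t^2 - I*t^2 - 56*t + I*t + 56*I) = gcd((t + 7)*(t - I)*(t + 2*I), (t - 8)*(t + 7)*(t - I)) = t^2 + t*(7 - I) - 7*I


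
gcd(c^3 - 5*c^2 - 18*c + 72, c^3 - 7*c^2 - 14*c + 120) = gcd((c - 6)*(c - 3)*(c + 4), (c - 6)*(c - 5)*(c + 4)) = c^2 - 2*c - 24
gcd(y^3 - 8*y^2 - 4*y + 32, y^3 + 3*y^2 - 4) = y + 2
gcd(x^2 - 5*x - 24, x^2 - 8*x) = x - 8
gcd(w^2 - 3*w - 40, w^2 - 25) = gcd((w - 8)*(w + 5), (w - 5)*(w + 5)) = w + 5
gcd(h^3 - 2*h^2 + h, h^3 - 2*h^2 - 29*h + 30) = h - 1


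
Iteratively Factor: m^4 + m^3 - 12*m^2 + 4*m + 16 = (m - 2)*(m^3 + 3*m^2 - 6*m - 8) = (m - 2)^2*(m^2 + 5*m + 4) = (m - 2)^2*(m + 1)*(m + 4)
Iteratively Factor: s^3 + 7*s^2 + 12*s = (s + 4)*(s^2 + 3*s) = (s + 3)*(s + 4)*(s)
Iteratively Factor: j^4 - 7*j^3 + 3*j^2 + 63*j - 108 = (j - 3)*(j^3 - 4*j^2 - 9*j + 36) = (j - 4)*(j - 3)*(j^2 - 9) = (j - 4)*(j - 3)*(j + 3)*(j - 3)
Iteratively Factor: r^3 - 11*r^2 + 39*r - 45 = (r - 3)*(r^2 - 8*r + 15) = (r - 3)^2*(r - 5)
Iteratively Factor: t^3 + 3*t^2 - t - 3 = (t + 1)*(t^2 + 2*t - 3) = (t + 1)*(t + 3)*(t - 1)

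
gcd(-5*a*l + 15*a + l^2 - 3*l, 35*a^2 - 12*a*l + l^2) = 5*a - l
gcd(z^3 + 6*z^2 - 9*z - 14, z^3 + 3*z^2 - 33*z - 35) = z^2 + 8*z + 7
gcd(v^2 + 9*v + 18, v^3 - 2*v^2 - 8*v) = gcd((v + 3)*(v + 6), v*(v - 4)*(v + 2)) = 1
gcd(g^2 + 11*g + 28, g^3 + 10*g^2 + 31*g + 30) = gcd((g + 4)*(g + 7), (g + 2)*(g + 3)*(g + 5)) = 1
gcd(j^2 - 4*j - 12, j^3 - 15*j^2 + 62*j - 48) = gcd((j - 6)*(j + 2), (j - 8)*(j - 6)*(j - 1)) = j - 6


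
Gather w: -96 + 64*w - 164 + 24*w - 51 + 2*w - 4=90*w - 315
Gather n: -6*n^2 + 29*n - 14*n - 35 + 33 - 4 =-6*n^2 + 15*n - 6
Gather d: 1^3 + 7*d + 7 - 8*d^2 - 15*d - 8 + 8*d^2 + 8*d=0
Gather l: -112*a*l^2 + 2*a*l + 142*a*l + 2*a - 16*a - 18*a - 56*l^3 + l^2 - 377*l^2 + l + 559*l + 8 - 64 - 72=-32*a - 56*l^3 + l^2*(-112*a - 376) + l*(144*a + 560) - 128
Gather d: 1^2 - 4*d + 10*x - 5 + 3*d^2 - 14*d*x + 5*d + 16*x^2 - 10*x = 3*d^2 + d*(1 - 14*x) + 16*x^2 - 4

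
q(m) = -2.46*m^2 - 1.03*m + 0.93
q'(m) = -4.92*m - 1.03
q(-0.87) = -0.04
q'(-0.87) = 3.25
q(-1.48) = -2.93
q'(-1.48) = 6.25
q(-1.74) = -4.73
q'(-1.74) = 7.53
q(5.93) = -91.68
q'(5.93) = -30.21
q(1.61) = -7.10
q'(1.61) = -8.95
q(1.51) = -6.23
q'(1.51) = -8.46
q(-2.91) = -16.90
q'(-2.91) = 13.29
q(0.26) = 0.50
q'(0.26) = -2.31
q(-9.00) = -189.06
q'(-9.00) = 43.25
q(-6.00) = -81.45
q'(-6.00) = 28.49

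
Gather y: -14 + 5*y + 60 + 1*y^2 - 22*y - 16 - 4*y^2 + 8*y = -3*y^2 - 9*y + 30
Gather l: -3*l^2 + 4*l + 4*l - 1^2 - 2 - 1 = -3*l^2 + 8*l - 4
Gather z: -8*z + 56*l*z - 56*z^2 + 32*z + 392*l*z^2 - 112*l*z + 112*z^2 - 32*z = z^2*(392*l + 56) + z*(-56*l - 8)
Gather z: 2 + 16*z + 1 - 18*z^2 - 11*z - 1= -18*z^2 + 5*z + 2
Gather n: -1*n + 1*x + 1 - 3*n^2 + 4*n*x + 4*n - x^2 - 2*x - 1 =-3*n^2 + n*(4*x + 3) - x^2 - x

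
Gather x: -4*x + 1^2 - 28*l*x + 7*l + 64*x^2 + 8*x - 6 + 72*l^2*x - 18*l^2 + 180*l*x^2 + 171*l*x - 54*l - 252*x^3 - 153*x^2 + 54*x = -18*l^2 - 47*l - 252*x^3 + x^2*(180*l - 89) + x*(72*l^2 + 143*l + 58) - 5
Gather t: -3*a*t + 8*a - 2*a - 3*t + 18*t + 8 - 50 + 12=6*a + t*(15 - 3*a) - 30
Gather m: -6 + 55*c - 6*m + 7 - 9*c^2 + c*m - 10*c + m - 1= -9*c^2 + 45*c + m*(c - 5)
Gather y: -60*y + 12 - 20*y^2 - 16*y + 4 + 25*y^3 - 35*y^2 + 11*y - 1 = 25*y^3 - 55*y^2 - 65*y + 15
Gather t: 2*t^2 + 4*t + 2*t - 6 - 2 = 2*t^2 + 6*t - 8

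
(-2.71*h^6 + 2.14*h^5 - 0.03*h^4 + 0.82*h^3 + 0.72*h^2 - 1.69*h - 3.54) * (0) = 0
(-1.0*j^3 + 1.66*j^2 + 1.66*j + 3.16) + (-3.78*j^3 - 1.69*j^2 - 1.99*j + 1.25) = -4.78*j^3 - 0.03*j^2 - 0.33*j + 4.41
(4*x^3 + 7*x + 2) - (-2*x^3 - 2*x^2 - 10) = 6*x^3 + 2*x^2 + 7*x + 12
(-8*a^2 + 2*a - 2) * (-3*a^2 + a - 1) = 24*a^4 - 14*a^3 + 16*a^2 - 4*a + 2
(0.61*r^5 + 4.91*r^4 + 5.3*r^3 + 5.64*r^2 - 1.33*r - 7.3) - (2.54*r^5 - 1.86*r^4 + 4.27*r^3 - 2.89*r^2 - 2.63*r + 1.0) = -1.93*r^5 + 6.77*r^4 + 1.03*r^3 + 8.53*r^2 + 1.3*r - 8.3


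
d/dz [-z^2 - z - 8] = -2*z - 1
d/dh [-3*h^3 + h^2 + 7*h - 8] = -9*h^2 + 2*h + 7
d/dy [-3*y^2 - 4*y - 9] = -6*y - 4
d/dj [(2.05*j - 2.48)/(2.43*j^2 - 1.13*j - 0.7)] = (-4.9815*j^2 + 12.0528*j - 4.2374)/(5.9049*j^4 - 5.4918*j^3 - 2.1251*j^2 + 1.582*j + 0.49)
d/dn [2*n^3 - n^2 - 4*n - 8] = 6*n^2 - 2*n - 4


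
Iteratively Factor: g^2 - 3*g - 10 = (g + 2)*(g - 5)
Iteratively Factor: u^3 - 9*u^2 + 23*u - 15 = (u - 1)*(u^2 - 8*u + 15) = (u - 5)*(u - 1)*(u - 3)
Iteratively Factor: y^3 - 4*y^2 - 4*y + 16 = (y + 2)*(y^2 - 6*y + 8) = (y - 2)*(y + 2)*(y - 4)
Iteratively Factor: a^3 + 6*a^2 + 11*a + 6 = (a + 1)*(a^2 + 5*a + 6) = (a + 1)*(a + 3)*(a + 2)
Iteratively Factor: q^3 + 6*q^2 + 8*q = (q + 2)*(q^2 + 4*q) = (q + 2)*(q + 4)*(q)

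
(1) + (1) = 2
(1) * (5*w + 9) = 5*w + 9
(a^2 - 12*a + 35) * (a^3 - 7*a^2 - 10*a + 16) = a^5 - 19*a^4 + 109*a^3 - 109*a^2 - 542*a + 560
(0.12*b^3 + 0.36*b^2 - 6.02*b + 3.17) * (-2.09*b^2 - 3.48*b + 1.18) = -0.2508*b^5 - 1.17*b^4 + 11.4706*b^3 + 14.7491*b^2 - 18.1352*b + 3.7406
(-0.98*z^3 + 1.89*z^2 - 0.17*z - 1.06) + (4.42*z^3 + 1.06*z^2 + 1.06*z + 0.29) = 3.44*z^3 + 2.95*z^2 + 0.89*z - 0.77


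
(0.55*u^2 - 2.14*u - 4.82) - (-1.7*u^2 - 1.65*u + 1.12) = 2.25*u^2 - 0.49*u - 5.94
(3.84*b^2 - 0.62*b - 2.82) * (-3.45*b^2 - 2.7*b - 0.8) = -13.248*b^4 - 8.229*b^3 + 8.331*b^2 + 8.11*b + 2.256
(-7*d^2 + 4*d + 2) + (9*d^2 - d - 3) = 2*d^2 + 3*d - 1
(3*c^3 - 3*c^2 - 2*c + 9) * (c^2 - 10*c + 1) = 3*c^5 - 33*c^4 + 31*c^3 + 26*c^2 - 92*c + 9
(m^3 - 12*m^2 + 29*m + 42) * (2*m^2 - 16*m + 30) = 2*m^5 - 40*m^4 + 280*m^3 - 740*m^2 + 198*m + 1260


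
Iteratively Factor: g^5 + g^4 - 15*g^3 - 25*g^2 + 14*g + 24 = (g - 4)*(g^4 + 5*g^3 + 5*g^2 - 5*g - 6) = (g - 4)*(g + 3)*(g^3 + 2*g^2 - g - 2) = (g - 4)*(g + 2)*(g + 3)*(g^2 - 1) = (g - 4)*(g + 1)*(g + 2)*(g + 3)*(g - 1)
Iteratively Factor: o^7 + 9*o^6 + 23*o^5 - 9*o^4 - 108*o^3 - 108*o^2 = (o + 3)*(o^6 + 6*o^5 + 5*o^4 - 24*o^3 - 36*o^2) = o*(o + 3)*(o^5 + 6*o^4 + 5*o^3 - 24*o^2 - 36*o) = o*(o + 3)^2*(o^4 + 3*o^3 - 4*o^2 - 12*o) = o*(o - 2)*(o + 3)^2*(o^3 + 5*o^2 + 6*o) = o*(o - 2)*(o + 2)*(o + 3)^2*(o^2 + 3*o) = o^2*(o - 2)*(o + 2)*(o + 3)^2*(o + 3)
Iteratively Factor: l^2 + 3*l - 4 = (l - 1)*(l + 4)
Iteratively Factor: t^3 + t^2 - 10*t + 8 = (t - 2)*(t^2 + 3*t - 4) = (t - 2)*(t - 1)*(t + 4)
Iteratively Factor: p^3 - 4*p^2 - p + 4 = (p - 4)*(p^2 - 1) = (p - 4)*(p - 1)*(p + 1)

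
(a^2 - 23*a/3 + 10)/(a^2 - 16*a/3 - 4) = (3*a - 5)/(3*a + 2)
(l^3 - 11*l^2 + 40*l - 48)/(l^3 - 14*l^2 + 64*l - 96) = (l - 3)/(l - 6)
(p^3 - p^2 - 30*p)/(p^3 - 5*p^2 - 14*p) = (-p^2 + p + 30)/(-p^2 + 5*p + 14)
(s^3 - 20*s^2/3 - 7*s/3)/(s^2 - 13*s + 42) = s*(3*s + 1)/(3*(s - 6))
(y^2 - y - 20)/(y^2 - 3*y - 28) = (y - 5)/(y - 7)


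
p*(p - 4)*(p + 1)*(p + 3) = p^4 - 13*p^2 - 12*p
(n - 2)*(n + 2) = n^2 - 4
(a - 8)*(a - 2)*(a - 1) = a^3 - 11*a^2 + 26*a - 16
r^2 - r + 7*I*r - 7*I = (r - 1)*(r + 7*I)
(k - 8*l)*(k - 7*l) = k^2 - 15*k*l + 56*l^2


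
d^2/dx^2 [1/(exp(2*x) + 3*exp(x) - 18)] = (2*(2*exp(x) + 3)^2*exp(x) - (4*exp(x) + 3)*(exp(2*x) + 3*exp(x) - 18))*exp(x)/(exp(2*x) + 3*exp(x) - 18)^3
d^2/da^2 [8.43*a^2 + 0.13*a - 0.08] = 16.8600000000000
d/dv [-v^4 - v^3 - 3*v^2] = v*(-4*v^2 - 3*v - 6)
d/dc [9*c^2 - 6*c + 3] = 18*c - 6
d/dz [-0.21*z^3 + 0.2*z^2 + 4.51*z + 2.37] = -0.63*z^2 + 0.4*z + 4.51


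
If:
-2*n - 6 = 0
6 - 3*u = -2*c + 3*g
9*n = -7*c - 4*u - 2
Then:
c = 25/7 - 4*u/7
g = 92/21 - 29*u/21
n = -3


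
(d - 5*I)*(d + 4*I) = d^2 - I*d + 20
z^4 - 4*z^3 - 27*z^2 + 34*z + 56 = (z - 7)*(z - 2)*(z + 1)*(z + 4)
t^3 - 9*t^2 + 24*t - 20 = (t - 5)*(t - 2)^2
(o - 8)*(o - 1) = o^2 - 9*o + 8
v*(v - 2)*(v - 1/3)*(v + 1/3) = v^4 - 2*v^3 - v^2/9 + 2*v/9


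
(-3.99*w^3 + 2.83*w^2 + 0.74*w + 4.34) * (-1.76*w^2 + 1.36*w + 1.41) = 7.0224*w^5 - 10.4072*w^4 - 3.0795*w^3 - 2.6417*w^2 + 6.9458*w + 6.1194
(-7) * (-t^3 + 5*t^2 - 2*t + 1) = 7*t^3 - 35*t^2 + 14*t - 7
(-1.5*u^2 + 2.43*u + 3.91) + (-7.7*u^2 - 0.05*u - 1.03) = -9.2*u^2 + 2.38*u + 2.88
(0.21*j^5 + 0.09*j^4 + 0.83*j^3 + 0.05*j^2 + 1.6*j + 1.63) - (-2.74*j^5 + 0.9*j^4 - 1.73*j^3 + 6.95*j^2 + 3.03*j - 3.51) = 2.95*j^5 - 0.81*j^4 + 2.56*j^3 - 6.9*j^2 - 1.43*j + 5.14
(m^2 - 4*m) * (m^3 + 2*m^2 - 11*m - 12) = m^5 - 2*m^4 - 19*m^3 + 32*m^2 + 48*m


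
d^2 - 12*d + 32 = (d - 8)*(d - 4)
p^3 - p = p*(p - 1)*(p + 1)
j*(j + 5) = j^2 + 5*j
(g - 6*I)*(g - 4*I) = g^2 - 10*I*g - 24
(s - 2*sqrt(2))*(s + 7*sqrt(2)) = s^2 + 5*sqrt(2)*s - 28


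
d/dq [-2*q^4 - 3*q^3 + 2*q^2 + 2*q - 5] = -8*q^3 - 9*q^2 + 4*q + 2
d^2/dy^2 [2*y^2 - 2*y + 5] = 4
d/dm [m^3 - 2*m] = 3*m^2 - 2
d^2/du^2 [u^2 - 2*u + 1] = 2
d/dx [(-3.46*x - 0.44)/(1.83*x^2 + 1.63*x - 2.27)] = (6.3318*x^2 + 1.6104*x + 8.5714)/(3.3489*x^4 + 5.9658*x^3 - 5.6513*x^2 - 7.4002*x + 5.1529)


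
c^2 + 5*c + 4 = (c + 1)*(c + 4)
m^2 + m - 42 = (m - 6)*(m + 7)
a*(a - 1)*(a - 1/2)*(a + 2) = a^4 + a^3/2 - 5*a^2/2 + a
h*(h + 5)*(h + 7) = h^3 + 12*h^2 + 35*h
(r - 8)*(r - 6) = r^2 - 14*r + 48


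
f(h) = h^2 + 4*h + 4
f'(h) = 2*h + 4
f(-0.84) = 1.35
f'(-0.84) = 2.32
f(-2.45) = 0.20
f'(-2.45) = -0.90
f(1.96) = 15.68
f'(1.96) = 7.92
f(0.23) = 4.97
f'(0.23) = 4.46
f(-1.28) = 0.52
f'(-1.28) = 1.44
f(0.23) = 4.97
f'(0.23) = 4.46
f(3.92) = 35.05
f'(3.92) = 11.84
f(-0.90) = 1.21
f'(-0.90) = 2.20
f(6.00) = 64.00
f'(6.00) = 16.00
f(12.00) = 196.00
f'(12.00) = 28.00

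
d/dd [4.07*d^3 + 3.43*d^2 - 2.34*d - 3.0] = 12.21*d^2 + 6.86*d - 2.34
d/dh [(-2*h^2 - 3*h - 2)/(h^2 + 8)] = (3*h^2 - 28*h - 24)/(h^4 + 16*h^2 + 64)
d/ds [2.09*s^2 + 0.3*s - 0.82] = 4.18*s + 0.3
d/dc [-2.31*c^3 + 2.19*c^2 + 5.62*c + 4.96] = -6.93*c^2 + 4.38*c + 5.62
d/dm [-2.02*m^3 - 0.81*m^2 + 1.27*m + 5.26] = -6.06*m^2 - 1.62*m + 1.27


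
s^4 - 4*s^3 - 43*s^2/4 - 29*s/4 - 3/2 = (s - 6)*(s + 1/2)^2*(s + 1)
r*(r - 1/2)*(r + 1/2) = r^3 - r/4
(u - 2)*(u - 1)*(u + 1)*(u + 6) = u^4 + 4*u^3 - 13*u^2 - 4*u + 12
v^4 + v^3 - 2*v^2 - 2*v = v*(v + 1)*(v - sqrt(2))*(v + sqrt(2))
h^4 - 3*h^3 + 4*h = h*(h - 2)^2*(h + 1)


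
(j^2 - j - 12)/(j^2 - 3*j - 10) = (-j^2 + j + 12)/(-j^2 + 3*j + 10)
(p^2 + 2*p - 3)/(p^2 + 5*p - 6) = (p + 3)/(p + 6)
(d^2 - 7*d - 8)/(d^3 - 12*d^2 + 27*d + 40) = 1/(d - 5)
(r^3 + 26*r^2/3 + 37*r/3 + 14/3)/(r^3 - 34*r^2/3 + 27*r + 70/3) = (r^2 + 8*r + 7)/(r^2 - 12*r + 35)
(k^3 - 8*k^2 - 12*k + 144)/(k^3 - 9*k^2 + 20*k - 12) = (k^2 - 2*k - 24)/(k^2 - 3*k + 2)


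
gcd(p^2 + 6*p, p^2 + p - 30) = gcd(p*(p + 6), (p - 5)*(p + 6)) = p + 6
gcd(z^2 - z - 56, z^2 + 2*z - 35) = z + 7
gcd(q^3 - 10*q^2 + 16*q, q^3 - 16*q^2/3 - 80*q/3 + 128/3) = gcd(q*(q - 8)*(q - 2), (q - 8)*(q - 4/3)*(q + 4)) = q - 8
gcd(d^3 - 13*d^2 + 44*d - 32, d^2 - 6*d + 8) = d - 4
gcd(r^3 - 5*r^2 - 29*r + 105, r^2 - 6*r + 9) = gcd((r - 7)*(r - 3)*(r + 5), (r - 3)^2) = r - 3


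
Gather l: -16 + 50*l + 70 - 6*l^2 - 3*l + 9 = -6*l^2 + 47*l + 63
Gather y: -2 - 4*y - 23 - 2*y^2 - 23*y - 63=-2*y^2 - 27*y - 88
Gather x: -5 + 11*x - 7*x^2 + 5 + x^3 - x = x^3 - 7*x^2 + 10*x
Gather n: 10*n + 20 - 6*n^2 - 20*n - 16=-6*n^2 - 10*n + 4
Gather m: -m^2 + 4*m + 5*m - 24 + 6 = -m^2 + 9*m - 18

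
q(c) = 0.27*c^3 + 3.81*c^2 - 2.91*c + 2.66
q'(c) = 0.81*c^2 + 7.62*c - 2.91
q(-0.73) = 6.71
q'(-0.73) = -8.04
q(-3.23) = 42.71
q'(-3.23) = -19.07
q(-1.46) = 14.19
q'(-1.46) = -12.31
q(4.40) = 86.62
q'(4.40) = 46.30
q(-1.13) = 10.42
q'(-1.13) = -10.49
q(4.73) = 102.71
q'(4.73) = 51.25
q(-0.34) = 4.08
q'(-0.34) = -5.41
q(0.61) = 2.36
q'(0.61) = 2.04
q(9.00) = 481.91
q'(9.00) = 131.28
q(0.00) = 2.66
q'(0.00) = -2.91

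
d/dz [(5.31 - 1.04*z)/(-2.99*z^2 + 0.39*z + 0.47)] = (-3.1096*z^2 + 31.7538*z - 2.5597)/(8.9401*z^4 - 2.3322*z^3 - 2.6585*z^2 + 0.3666*z + 0.2209)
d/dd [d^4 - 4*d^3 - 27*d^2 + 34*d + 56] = 4*d^3 - 12*d^2 - 54*d + 34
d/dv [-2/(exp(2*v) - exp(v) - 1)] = (4*exp(v) - 2)*exp(v)/(-exp(2*v) + exp(v) + 1)^2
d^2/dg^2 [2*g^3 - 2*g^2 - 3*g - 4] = 12*g - 4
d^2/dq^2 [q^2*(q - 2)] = 6*q - 4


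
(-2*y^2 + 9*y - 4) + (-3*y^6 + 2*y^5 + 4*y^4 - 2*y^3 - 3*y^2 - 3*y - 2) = -3*y^6 + 2*y^5 + 4*y^4 - 2*y^3 - 5*y^2 + 6*y - 6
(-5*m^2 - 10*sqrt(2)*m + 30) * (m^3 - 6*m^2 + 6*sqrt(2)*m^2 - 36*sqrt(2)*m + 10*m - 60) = -5*m^5 - 40*sqrt(2)*m^4 + 30*m^4 - 140*m^3 + 240*sqrt(2)*m^3 + 80*sqrt(2)*m^2 + 840*m^2 - 480*sqrt(2)*m + 300*m - 1800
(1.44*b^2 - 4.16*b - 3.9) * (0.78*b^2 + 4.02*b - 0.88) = 1.1232*b^4 + 2.544*b^3 - 21.0324*b^2 - 12.0172*b + 3.432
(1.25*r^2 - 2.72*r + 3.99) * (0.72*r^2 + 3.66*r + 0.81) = 0.9*r^4 + 2.6166*r^3 - 6.0699*r^2 + 12.4002*r + 3.2319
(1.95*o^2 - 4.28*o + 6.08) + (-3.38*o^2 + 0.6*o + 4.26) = -1.43*o^2 - 3.68*o + 10.34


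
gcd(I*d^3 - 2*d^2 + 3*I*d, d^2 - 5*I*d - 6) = 1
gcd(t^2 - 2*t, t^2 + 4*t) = t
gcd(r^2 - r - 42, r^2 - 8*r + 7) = r - 7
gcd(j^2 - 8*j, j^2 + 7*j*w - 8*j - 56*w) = j - 8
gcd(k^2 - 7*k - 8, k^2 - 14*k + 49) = 1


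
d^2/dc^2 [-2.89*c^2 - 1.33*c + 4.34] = -5.78000000000000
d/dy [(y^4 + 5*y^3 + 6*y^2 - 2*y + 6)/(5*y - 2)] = (15*y^4 + 42*y^3 - 24*y - 26)/(25*y^2 - 20*y + 4)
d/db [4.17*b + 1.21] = 4.17000000000000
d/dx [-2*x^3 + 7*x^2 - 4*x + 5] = -6*x^2 + 14*x - 4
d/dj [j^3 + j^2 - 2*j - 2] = 3*j^2 + 2*j - 2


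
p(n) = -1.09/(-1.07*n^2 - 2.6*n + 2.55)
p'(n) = -1.09*(2.14*n + 2.6)/(-1.07*n^2 - 2.6*n + 2.55)^2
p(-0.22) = -0.36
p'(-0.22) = -0.25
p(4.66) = 0.03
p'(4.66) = -0.01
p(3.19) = 0.07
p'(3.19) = -0.04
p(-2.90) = -1.00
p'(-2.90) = 3.30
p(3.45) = 0.06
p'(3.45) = -0.03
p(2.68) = 0.09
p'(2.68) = -0.06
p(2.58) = 0.10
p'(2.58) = -0.07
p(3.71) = 0.05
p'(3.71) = -0.02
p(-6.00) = 0.05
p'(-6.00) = 0.03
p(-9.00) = 0.02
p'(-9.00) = 0.00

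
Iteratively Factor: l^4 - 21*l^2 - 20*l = (l + 4)*(l^3 - 4*l^2 - 5*l) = (l - 5)*(l + 4)*(l^2 + l) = l*(l - 5)*(l + 4)*(l + 1)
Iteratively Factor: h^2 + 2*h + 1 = (h + 1)*(h + 1)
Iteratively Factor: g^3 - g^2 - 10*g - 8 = (g - 4)*(g^2 + 3*g + 2) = (g - 4)*(g + 1)*(g + 2)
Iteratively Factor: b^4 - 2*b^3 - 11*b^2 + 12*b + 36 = (b - 3)*(b^3 + b^2 - 8*b - 12) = (b - 3)*(b + 2)*(b^2 - b - 6) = (b - 3)^2*(b + 2)*(b + 2)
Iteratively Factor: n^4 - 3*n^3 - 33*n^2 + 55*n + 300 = (n + 4)*(n^3 - 7*n^2 - 5*n + 75) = (n - 5)*(n + 4)*(n^2 - 2*n - 15) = (n - 5)*(n + 3)*(n + 4)*(n - 5)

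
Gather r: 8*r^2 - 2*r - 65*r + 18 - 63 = 8*r^2 - 67*r - 45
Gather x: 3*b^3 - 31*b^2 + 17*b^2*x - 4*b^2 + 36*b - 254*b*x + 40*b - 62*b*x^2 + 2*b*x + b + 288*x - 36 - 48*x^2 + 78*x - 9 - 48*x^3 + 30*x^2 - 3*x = 3*b^3 - 35*b^2 + 77*b - 48*x^3 + x^2*(-62*b - 18) + x*(17*b^2 - 252*b + 363) - 45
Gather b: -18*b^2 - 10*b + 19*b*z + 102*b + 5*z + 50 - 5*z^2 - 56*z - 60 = -18*b^2 + b*(19*z + 92) - 5*z^2 - 51*z - 10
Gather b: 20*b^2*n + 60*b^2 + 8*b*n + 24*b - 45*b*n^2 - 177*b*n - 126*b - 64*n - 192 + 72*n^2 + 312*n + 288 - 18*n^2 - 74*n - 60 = b^2*(20*n + 60) + b*(-45*n^2 - 169*n - 102) + 54*n^2 + 174*n + 36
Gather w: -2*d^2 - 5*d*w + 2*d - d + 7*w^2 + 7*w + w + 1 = -2*d^2 + d + 7*w^2 + w*(8 - 5*d) + 1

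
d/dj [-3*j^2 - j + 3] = -6*j - 1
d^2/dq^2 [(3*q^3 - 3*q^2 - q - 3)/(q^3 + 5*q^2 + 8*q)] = 2*(-18*q^6 - 75*q^5 + 39*q^4 + 175*q^3 - 297*q^2 - 360*q - 192)/(q^3*(q^6 + 15*q^5 + 99*q^4 + 365*q^3 + 792*q^2 + 960*q + 512))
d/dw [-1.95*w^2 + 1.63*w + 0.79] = 1.63 - 3.9*w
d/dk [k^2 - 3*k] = 2*k - 3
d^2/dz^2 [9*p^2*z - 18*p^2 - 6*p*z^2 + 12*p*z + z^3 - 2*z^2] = -12*p + 6*z - 4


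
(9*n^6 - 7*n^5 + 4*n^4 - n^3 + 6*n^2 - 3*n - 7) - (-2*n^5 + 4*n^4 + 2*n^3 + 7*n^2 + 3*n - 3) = 9*n^6 - 5*n^5 - 3*n^3 - n^2 - 6*n - 4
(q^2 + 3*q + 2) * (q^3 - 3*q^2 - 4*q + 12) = q^5 - 11*q^3 - 6*q^2 + 28*q + 24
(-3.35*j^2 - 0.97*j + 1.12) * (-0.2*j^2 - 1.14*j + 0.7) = 0.67*j^4 + 4.013*j^3 - 1.4632*j^2 - 1.9558*j + 0.784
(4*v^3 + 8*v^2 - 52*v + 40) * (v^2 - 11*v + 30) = 4*v^5 - 36*v^4 - 20*v^3 + 852*v^2 - 2000*v + 1200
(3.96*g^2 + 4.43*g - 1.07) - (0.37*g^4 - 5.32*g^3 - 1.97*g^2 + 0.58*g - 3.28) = -0.37*g^4 + 5.32*g^3 + 5.93*g^2 + 3.85*g + 2.21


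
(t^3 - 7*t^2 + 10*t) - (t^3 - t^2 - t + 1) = -6*t^2 + 11*t - 1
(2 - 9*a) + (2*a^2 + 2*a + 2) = 2*a^2 - 7*a + 4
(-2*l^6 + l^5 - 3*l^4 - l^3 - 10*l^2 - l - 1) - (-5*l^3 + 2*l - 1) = -2*l^6 + l^5 - 3*l^4 + 4*l^3 - 10*l^2 - 3*l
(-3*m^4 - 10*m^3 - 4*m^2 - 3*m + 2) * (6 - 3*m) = 9*m^5 + 12*m^4 - 48*m^3 - 15*m^2 - 24*m + 12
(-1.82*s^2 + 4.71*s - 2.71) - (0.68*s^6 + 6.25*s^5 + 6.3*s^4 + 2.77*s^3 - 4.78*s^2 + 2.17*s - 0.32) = -0.68*s^6 - 6.25*s^5 - 6.3*s^4 - 2.77*s^3 + 2.96*s^2 + 2.54*s - 2.39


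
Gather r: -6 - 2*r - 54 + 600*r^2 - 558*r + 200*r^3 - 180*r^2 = 200*r^3 + 420*r^2 - 560*r - 60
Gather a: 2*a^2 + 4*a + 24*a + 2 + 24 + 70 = 2*a^2 + 28*a + 96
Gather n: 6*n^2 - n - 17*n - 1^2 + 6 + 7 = 6*n^2 - 18*n + 12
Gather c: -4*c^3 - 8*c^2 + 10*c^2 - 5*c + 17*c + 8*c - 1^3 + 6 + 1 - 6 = -4*c^3 + 2*c^2 + 20*c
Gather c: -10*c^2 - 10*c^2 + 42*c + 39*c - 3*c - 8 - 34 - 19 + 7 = -20*c^2 + 78*c - 54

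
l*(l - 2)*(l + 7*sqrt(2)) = l^3 - 2*l^2 + 7*sqrt(2)*l^2 - 14*sqrt(2)*l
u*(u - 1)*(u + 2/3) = u^3 - u^2/3 - 2*u/3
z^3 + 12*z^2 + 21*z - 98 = (z - 2)*(z + 7)^2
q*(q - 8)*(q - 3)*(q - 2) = q^4 - 13*q^3 + 46*q^2 - 48*q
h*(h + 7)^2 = h^3 + 14*h^2 + 49*h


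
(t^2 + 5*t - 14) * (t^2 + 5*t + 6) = t^4 + 10*t^3 + 17*t^2 - 40*t - 84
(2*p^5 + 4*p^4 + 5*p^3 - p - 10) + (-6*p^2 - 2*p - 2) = 2*p^5 + 4*p^4 + 5*p^3 - 6*p^2 - 3*p - 12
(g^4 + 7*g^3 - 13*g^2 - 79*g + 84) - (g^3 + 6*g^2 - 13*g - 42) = g^4 + 6*g^3 - 19*g^2 - 66*g + 126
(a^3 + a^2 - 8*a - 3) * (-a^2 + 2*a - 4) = -a^5 + a^4 + 6*a^3 - 17*a^2 + 26*a + 12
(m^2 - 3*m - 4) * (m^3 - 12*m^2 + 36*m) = m^5 - 15*m^4 + 68*m^3 - 60*m^2 - 144*m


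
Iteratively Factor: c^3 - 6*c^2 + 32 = (c - 4)*(c^2 - 2*c - 8) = (c - 4)*(c + 2)*(c - 4)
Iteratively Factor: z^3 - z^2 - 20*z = (z - 5)*(z^2 + 4*z) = (z - 5)*(z + 4)*(z)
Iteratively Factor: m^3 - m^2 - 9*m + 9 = (m - 1)*(m^2 - 9) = (m - 1)*(m + 3)*(m - 3)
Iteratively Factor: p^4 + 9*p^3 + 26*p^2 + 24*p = (p + 4)*(p^3 + 5*p^2 + 6*p) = (p + 3)*(p + 4)*(p^2 + 2*p) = (p + 2)*(p + 3)*(p + 4)*(p)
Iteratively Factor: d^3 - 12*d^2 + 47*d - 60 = (d - 3)*(d^2 - 9*d + 20) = (d - 4)*(d - 3)*(d - 5)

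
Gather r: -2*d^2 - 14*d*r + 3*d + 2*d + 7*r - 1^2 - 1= -2*d^2 + 5*d + r*(7 - 14*d) - 2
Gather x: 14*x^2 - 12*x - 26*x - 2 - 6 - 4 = 14*x^2 - 38*x - 12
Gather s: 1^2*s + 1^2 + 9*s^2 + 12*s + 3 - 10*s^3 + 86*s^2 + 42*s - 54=-10*s^3 + 95*s^2 + 55*s - 50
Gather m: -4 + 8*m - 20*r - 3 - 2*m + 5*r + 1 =6*m - 15*r - 6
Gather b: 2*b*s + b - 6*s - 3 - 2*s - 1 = b*(2*s + 1) - 8*s - 4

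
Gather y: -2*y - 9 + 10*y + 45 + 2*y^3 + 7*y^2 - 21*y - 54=2*y^3 + 7*y^2 - 13*y - 18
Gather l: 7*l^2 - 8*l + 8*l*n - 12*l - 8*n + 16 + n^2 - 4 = 7*l^2 + l*(8*n - 20) + n^2 - 8*n + 12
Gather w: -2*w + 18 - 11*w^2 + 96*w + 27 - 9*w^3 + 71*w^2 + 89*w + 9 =-9*w^3 + 60*w^2 + 183*w + 54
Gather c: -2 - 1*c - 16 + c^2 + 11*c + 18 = c^2 + 10*c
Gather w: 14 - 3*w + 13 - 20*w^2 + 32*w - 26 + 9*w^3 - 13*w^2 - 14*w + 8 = 9*w^3 - 33*w^2 + 15*w + 9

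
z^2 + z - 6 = (z - 2)*(z + 3)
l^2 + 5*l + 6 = (l + 2)*(l + 3)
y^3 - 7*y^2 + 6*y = y*(y - 6)*(y - 1)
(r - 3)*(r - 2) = r^2 - 5*r + 6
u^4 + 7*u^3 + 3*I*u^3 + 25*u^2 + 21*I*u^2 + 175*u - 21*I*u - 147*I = (u + 7)*(u - 3*I)*(u - I)*(u + 7*I)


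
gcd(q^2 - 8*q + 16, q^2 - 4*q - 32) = 1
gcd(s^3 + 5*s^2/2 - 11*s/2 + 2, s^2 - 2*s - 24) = s + 4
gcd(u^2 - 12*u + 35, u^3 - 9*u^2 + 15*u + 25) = u - 5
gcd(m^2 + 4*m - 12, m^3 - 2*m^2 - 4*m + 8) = m - 2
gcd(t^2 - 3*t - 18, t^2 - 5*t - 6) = t - 6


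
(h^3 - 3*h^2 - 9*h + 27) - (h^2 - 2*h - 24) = h^3 - 4*h^2 - 7*h + 51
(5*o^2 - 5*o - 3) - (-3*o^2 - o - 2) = 8*o^2 - 4*o - 1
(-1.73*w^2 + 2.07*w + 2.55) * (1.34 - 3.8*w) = 6.574*w^3 - 10.1842*w^2 - 6.9162*w + 3.417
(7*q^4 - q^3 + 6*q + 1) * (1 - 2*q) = -14*q^5 + 9*q^4 - q^3 - 12*q^2 + 4*q + 1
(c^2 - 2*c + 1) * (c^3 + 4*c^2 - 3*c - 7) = c^5 + 2*c^4 - 10*c^3 + 3*c^2 + 11*c - 7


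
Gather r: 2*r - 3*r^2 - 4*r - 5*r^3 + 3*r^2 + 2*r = -5*r^3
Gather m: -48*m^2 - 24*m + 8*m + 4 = -48*m^2 - 16*m + 4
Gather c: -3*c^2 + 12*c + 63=-3*c^2 + 12*c + 63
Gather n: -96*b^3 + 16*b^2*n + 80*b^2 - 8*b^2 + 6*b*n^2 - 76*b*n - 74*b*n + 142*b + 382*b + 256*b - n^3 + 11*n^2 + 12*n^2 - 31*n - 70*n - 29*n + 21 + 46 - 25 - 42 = -96*b^3 + 72*b^2 + 780*b - n^3 + n^2*(6*b + 23) + n*(16*b^2 - 150*b - 130)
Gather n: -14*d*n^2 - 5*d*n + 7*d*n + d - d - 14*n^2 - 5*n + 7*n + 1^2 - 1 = n^2*(-14*d - 14) + n*(2*d + 2)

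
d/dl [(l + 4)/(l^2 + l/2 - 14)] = -4/(4*l^2 - 28*l + 49)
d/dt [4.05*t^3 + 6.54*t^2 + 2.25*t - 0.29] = 12.15*t^2 + 13.08*t + 2.25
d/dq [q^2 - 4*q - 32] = 2*q - 4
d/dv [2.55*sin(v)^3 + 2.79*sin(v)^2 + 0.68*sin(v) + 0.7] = (7.65*sin(v)^2 + 5.58*sin(v) + 0.68)*cos(v)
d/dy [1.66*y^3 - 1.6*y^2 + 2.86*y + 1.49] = 4.98*y^2 - 3.2*y + 2.86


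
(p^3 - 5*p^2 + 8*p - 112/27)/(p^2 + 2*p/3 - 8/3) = (9*p^2 - 33*p + 28)/(9*(p + 2))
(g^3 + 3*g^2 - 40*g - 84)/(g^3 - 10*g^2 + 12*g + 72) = (g + 7)/(g - 6)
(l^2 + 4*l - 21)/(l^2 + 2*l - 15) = (l + 7)/(l + 5)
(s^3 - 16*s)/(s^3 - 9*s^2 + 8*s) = (s^2 - 16)/(s^2 - 9*s + 8)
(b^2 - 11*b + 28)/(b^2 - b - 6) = (-b^2 + 11*b - 28)/(-b^2 + b + 6)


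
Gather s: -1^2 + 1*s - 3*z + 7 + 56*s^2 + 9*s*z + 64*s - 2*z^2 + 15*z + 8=56*s^2 + s*(9*z + 65) - 2*z^2 + 12*z + 14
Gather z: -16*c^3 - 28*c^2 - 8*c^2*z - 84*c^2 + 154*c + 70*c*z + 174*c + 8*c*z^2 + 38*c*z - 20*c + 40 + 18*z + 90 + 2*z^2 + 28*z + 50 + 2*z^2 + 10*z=-16*c^3 - 112*c^2 + 308*c + z^2*(8*c + 4) + z*(-8*c^2 + 108*c + 56) + 180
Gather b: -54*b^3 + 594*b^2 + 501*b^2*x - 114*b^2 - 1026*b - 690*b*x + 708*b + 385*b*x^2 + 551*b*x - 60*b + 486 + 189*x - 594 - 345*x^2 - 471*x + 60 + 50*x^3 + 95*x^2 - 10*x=-54*b^3 + b^2*(501*x + 480) + b*(385*x^2 - 139*x - 378) + 50*x^3 - 250*x^2 - 292*x - 48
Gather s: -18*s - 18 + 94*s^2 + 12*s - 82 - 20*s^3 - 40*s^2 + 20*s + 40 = -20*s^3 + 54*s^2 + 14*s - 60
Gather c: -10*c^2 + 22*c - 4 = -10*c^2 + 22*c - 4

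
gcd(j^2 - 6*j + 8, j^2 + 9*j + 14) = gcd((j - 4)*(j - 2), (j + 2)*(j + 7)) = 1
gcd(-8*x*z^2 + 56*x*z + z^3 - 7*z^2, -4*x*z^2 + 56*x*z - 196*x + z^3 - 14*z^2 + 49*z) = z - 7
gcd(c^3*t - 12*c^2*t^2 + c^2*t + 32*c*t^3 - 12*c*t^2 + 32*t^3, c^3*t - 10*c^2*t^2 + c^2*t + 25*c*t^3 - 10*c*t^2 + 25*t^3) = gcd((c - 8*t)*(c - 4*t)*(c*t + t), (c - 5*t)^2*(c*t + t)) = c*t + t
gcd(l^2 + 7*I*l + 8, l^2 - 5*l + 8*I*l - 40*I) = l + 8*I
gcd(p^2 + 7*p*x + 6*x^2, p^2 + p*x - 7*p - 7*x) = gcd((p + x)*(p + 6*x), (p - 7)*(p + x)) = p + x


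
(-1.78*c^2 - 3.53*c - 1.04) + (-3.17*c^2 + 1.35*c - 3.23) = -4.95*c^2 - 2.18*c - 4.27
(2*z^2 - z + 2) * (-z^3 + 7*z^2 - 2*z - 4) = -2*z^5 + 15*z^4 - 13*z^3 + 8*z^2 - 8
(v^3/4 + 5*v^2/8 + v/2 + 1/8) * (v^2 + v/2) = v^5/4 + 3*v^4/4 + 13*v^3/16 + 3*v^2/8 + v/16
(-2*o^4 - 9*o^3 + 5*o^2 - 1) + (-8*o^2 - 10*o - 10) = -2*o^4 - 9*o^3 - 3*o^2 - 10*o - 11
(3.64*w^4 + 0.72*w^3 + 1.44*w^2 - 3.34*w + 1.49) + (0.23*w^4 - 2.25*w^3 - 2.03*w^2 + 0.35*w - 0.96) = 3.87*w^4 - 1.53*w^3 - 0.59*w^2 - 2.99*w + 0.53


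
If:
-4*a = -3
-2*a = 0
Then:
No Solution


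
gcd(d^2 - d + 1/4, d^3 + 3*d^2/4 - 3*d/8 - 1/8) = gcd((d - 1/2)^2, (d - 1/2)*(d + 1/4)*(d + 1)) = d - 1/2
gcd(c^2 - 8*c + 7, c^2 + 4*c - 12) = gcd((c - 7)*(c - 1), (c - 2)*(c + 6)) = 1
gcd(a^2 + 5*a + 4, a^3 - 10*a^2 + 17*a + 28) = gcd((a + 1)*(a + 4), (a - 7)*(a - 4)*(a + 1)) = a + 1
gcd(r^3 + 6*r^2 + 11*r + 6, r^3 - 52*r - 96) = r + 2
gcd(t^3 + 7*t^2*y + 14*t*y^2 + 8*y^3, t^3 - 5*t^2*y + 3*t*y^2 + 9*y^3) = t + y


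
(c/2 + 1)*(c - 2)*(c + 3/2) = c^3/2 + 3*c^2/4 - 2*c - 3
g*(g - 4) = g^2 - 4*g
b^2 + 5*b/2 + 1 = (b + 1/2)*(b + 2)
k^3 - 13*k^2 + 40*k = k*(k - 8)*(k - 5)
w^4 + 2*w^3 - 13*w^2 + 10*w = w*(w - 2)*(w - 1)*(w + 5)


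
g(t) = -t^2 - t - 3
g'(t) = -2*t - 1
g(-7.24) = -48.18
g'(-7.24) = 13.48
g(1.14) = -5.44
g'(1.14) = -3.28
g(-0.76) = -2.82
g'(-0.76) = 0.52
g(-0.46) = -2.75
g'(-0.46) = -0.08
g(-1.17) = -3.20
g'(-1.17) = 1.34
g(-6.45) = -38.15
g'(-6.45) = 11.90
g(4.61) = -28.86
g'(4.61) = -10.22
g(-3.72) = -13.12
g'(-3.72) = 6.44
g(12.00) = -159.00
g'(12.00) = -25.00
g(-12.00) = -135.00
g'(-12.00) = 23.00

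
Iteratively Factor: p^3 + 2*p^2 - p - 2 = (p + 1)*(p^2 + p - 2) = (p - 1)*(p + 1)*(p + 2)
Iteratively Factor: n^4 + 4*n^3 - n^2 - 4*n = (n + 4)*(n^3 - n) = (n - 1)*(n + 4)*(n^2 + n) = (n - 1)*(n + 1)*(n + 4)*(n)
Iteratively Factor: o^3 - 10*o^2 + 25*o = (o)*(o^2 - 10*o + 25) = o*(o - 5)*(o - 5)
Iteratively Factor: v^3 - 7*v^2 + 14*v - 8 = (v - 4)*(v^2 - 3*v + 2) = (v - 4)*(v - 2)*(v - 1)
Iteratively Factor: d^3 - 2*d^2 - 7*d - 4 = (d - 4)*(d^2 + 2*d + 1) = (d - 4)*(d + 1)*(d + 1)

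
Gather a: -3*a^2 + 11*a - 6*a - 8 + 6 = -3*a^2 + 5*a - 2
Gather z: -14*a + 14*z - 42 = -14*a + 14*z - 42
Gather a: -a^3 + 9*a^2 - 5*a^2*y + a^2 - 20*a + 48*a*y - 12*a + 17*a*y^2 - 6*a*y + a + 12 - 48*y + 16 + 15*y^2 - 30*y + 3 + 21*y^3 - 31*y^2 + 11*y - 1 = -a^3 + a^2*(10 - 5*y) + a*(17*y^2 + 42*y - 31) + 21*y^3 - 16*y^2 - 67*y + 30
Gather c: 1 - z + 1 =2 - z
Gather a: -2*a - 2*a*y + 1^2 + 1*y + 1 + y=a*(-2*y - 2) + 2*y + 2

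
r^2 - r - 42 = (r - 7)*(r + 6)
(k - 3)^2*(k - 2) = k^3 - 8*k^2 + 21*k - 18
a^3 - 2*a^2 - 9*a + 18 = (a - 3)*(a - 2)*(a + 3)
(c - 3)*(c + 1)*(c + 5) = c^3 + 3*c^2 - 13*c - 15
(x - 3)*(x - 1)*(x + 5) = x^3 + x^2 - 17*x + 15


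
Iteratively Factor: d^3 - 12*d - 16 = (d + 2)*(d^2 - 2*d - 8) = (d - 4)*(d + 2)*(d + 2)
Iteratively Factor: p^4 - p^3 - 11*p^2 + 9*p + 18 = (p + 1)*(p^3 - 2*p^2 - 9*p + 18) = (p + 1)*(p + 3)*(p^2 - 5*p + 6) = (p - 2)*(p + 1)*(p + 3)*(p - 3)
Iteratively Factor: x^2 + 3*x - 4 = (x - 1)*(x + 4)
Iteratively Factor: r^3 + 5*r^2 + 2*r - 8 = (r + 2)*(r^2 + 3*r - 4) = (r - 1)*(r + 2)*(r + 4)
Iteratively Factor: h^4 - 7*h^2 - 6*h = (h - 3)*(h^3 + 3*h^2 + 2*h) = (h - 3)*(h + 2)*(h^2 + h) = h*(h - 3)*(h + 2)*(h + 1)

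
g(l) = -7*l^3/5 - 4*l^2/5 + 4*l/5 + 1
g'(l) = -21*l^2/5 - 8*l/5 + 4/5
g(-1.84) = 5.54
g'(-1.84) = -10.48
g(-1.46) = 2.48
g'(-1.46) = -5.82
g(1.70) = -6.83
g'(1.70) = -14.06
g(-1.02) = 0.84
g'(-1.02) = -1.94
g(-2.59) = 17.89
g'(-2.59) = -23.23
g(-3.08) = 31.85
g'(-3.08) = -34.11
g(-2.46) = 15.03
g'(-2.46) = -20.68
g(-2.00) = 7.40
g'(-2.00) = -12.80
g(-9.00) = 949.60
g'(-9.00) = -325.00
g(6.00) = -325.40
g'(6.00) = -160.00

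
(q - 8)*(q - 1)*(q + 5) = q^3 - 4*q^2 - 37*q + 40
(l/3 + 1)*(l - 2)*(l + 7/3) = l^3/3 + 10*l^2/9 - 11*l/9 - 14/3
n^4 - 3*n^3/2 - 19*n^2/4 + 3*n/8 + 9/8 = (n - 3)*(n - 1/2)*(n + 1/2)*(n + 3/2)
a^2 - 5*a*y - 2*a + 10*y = (a - 2)*(a - 5*y)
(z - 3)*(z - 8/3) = z^2 - 17*z/3 + 8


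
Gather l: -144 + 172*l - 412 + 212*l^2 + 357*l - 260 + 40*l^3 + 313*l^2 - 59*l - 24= 40*l^3 + 525*l^2 + 470*l - 840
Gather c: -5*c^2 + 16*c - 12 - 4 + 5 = -5*c^2 + 16*c - 11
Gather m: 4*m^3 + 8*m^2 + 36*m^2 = 4*m^3 + 44*m^2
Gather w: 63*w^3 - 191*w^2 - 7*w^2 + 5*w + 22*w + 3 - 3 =63*w^3 - 198*w^2 + 27*w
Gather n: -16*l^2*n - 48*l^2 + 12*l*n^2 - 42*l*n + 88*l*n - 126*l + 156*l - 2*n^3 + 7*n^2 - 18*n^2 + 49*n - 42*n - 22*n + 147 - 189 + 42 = -48*l^2 + 30*l - 2*n^3 + n^2*(12*l - 11) + n*(-16*l^2 + 46*l - 15)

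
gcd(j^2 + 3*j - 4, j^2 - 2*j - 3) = 1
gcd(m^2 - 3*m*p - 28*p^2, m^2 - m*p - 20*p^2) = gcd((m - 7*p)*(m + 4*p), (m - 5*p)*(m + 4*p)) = m + 4*p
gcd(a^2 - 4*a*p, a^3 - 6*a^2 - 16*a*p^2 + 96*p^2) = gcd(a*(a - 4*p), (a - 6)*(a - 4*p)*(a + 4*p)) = -a + 4*p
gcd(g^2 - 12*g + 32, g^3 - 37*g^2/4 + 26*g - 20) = g - 4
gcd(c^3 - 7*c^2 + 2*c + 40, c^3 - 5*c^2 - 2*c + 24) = c^2 - 2*c - 8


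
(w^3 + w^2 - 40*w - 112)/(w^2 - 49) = (w^2 + 8*w + 16)/(w + 7)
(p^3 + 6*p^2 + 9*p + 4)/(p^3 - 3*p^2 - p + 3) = (p^2 + 5*p + 4)/(p^2 - 4*p + 3)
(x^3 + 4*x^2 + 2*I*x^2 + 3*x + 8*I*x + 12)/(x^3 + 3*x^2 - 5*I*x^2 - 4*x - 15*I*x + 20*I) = (x^2 + 2*I*x + 3)/(x^2 - x*(1 + 5*I) + 5*I)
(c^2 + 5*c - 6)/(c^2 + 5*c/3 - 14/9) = 9*(c^2 + 5*c - 6)/(9*c^2 + 15*c - 14)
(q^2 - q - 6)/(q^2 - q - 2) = (-q^2 + q + 6)/(-q^2 + q + 2)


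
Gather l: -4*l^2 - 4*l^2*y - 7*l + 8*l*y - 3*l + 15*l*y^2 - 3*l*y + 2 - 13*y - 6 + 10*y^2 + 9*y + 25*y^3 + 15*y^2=l^2*(-4*y - 4) + l*(15*y^2 + 5*y - 10) + 25*y^3 + 25*y^2 - 4*y - 4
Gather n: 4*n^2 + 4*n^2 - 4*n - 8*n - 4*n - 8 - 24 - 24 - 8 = 8*n^2 - 16*n - 64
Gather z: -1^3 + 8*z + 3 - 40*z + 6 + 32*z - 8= 0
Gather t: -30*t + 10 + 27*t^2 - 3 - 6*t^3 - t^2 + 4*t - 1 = -6*t^3 + 26*t^2 - 26*t + 6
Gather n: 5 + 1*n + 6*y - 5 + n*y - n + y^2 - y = n*y + y^2 + 5*y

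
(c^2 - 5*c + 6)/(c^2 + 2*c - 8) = (c - 3)/(c + 4)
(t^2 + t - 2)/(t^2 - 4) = (t - 1)/(t - 2)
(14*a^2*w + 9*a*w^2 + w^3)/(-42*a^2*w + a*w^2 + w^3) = (2*a + w)/(-6*a + w)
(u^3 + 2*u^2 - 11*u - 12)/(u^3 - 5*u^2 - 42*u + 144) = (u^2 + 5*u + 4)/(u^2 - 2*u - 48)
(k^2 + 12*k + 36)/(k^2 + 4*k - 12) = (k + 6)/(k - 2)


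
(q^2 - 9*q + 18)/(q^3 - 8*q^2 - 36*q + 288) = (q - 3)/(q^2 - 2*q - 48)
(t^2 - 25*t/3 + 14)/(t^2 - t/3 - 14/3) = (t - 6)/(t + 2)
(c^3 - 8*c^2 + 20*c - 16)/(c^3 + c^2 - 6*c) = (c^2 - 6*c + 8)/(c*(c + 3))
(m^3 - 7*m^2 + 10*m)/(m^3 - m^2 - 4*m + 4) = m*(m - 5)/(m^2 + m - 2)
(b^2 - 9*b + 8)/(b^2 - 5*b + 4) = (b - 8)/(b - 4)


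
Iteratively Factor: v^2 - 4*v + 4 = (v - 2)*(v - 2)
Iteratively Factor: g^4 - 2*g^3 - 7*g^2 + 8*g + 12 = (g - 2)*(g^3 - 7*g - 6) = (g - 3)*(g - 2)*(g^2 + 3*g + 2) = (g - 3)*(g - 2)*(g + 2)*(g + 1)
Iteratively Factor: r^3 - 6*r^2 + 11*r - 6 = (r - 1)*(r^2 - 5*r + 6) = (r - 3)*(r - 1)*(r - 2)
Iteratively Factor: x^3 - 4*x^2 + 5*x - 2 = (x - 1)*(x^2 - 3*x + 2) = (x - 2)*(x - 1)*(x - 1)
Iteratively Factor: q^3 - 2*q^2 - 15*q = (q - 5)*(q^2 + 3*q) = (q - 5)*(q + 3)*(q)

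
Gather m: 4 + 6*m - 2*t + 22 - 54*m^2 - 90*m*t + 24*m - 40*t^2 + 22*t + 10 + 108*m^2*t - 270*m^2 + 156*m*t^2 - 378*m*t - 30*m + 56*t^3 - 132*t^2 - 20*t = m^2*(108*t - 324) + m*(156*t^2 - 468*t) + 56*t^3 - 172*t^2 + 36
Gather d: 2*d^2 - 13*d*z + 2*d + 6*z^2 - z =2*d^2 + d*(2 - 13*z) + 6*z^2 - z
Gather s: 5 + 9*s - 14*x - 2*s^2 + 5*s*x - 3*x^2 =-2*s^2 + s*(5*x + 9) - 3*x^2 - 14*x + 5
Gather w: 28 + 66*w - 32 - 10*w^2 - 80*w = -10*w^2 - 14*w - 4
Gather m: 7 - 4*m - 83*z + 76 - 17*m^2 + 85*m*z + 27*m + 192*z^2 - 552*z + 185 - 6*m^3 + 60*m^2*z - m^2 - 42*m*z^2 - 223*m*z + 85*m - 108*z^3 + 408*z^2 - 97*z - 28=-6*m^3 + m^2*(60*z - 18) + m*(-42*z^2 - 138*z + 108) - 108*z^3 + 600*z^2 - 732*z + 240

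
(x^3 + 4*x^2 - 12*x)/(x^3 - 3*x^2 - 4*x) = (-x^2 - 4*x + 12)/(-x^2 + 3*x + 4)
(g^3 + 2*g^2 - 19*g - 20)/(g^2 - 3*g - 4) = g + 5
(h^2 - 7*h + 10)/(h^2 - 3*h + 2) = (h - 5)/(h - 1)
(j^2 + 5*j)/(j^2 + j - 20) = j/(j - 4)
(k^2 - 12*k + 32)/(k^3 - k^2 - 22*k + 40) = (k - 8)/(k^2 + 3*k - 10)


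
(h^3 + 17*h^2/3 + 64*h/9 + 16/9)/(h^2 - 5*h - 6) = (9*h^3 + 51*h^2 + 64*h + 16)/(9*(h^2 - 5*h - 6))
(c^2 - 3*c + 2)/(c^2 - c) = (c - 2)/c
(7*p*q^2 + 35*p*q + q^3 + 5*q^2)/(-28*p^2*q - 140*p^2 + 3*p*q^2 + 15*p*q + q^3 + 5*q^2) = -q/(4*p - q)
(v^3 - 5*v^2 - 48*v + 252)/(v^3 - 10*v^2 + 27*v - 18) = (v^2 + v - 42)/(v^2 - 4*v + 3)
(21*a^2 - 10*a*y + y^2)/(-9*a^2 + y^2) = (-7*a + y)/(3*a + y)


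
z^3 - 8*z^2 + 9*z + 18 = (z - 6)*(z - 3)*(z + 1)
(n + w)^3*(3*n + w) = 3*n^4 + 10*n^3*w + 12*n^2*w^2 + 6*n*w^3 + w^4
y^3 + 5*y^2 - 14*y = y*(y - 2)*(y + 7)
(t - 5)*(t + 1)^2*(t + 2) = t^4 - t^3 - 15*t^2 - 23*t - 10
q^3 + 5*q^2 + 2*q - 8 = (q - 1)*(q + 2)*(q + 4)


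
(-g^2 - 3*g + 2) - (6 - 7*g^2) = 6*g^2 - 3*g - 4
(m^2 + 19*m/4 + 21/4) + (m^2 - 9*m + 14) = 2*m^2 - 17*m/4 + 77/4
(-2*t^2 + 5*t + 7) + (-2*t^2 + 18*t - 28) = -4*t^2 + 23*t - 21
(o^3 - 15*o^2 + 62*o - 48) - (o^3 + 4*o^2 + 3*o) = -19*o^2 + 59*o - 48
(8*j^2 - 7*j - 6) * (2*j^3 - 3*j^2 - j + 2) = 16*j^5 - 38*j^4 + j^3 + 41*j^2 - 8*j - 12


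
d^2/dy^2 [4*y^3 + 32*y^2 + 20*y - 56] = 24*y + 64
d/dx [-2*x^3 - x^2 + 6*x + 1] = -6*x^2 - 2*x + 6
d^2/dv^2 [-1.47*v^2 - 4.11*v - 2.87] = -2.94000000000000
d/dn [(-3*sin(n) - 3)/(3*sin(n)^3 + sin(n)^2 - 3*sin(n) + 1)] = 6*(3*sin(n)^3 + 5*sin(n)^2 + sin(n) - 2)*cos(n)/(-3*sin(n)*cos(n)^2 - cos(n)^2 + 2)^2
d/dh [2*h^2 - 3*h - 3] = 4*h - 3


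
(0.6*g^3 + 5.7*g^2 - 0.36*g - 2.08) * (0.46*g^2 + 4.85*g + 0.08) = 0.276*g^5 + 5.532*g^4 + 27.5274*g^3 - 2.2468*g^2 - 10.1168*g - 0.1664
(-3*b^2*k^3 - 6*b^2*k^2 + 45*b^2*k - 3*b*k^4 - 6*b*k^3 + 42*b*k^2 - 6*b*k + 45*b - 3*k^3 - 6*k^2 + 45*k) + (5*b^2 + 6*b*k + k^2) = -3*b^2*k^3 - 6*b^2*k^2 + 45*b^2*k + 5*b^2 - 3*b*k^4 - 6*b*k^3 + 42*b*k^2 + 45*b - 3*k^3 - 5*k^2 + 45*k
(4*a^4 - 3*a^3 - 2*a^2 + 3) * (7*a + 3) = 28*a^5 - 9*a^4 - 23*a^3 - 6*a^2 + 21*a + 9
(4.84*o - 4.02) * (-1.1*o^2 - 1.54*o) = -5.324*o^3 - 3.0316*o^2 + 6.1908*o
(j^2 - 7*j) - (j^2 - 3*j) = -4*j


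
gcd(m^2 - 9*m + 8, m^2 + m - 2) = m - 1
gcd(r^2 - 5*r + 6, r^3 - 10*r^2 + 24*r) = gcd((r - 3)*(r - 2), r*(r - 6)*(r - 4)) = 1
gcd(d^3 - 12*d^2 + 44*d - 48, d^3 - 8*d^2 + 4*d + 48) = d^2 - 10*d + 24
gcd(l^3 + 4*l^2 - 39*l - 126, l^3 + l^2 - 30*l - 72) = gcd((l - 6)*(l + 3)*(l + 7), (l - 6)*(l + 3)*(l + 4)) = l^2 - 3*l - 18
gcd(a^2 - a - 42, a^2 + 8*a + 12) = a + 6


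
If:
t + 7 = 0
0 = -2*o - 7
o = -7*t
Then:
No Solution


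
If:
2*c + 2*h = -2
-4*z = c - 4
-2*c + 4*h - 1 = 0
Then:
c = -5/6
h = -1/6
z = 29/24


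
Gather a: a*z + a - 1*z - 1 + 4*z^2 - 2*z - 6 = a*(z + 1) + 4*z^2 - 3*z - 7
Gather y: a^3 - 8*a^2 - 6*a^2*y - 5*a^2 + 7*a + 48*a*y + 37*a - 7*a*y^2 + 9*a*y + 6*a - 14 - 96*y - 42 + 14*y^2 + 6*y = a^3 - 13*a^2 + 50*a + y^2*(14 - 7*a) + y*(-6*a^2 + 57*a - 90) - 56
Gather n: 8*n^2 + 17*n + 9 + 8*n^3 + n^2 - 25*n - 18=8*n^3 + 9*n^2 - 8*n - 9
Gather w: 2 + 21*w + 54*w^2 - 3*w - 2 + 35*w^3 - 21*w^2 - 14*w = 35*w^3 + 33*w^2 + 4*w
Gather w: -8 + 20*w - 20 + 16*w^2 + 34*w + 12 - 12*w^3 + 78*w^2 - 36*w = -12*w^3 + 94*w^2 + 18*w - 16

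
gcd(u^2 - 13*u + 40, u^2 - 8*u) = u - 8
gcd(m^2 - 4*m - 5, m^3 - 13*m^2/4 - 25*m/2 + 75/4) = m - 5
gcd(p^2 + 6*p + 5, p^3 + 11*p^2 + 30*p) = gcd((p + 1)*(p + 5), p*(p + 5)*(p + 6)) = p + 5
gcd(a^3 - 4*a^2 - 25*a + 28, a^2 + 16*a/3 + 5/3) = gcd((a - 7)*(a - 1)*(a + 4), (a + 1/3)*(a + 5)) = 1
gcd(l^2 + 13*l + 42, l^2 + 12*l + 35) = l + 7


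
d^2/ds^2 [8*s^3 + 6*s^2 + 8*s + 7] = 48*s + 12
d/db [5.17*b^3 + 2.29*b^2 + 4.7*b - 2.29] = 15.51*b^2 + 4.58*b + 4.7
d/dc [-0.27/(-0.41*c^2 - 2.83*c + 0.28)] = (-0.2214*c - 0.7641)/(0.41*c^2 + 2.83*c - 0.28)^2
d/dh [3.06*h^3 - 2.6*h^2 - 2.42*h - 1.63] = 9.18*h^2 - 5.2*h - 2.42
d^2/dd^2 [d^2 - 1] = 2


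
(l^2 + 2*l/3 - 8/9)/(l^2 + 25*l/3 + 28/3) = (l - 2/3)/(l + 7)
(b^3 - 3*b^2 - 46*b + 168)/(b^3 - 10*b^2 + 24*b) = (b + 7)/b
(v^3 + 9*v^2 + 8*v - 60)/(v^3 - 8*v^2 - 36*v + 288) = (v^2 + 3*v - 10)/(v^2 - 14*v + 48)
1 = 1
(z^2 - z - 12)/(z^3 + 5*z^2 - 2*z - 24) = (z - 4)/(z^2 + 2*z - 8)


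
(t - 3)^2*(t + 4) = t^3 - 2*t^2 - 15*t + 36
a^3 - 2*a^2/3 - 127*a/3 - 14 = (a - 7)*(a + 1/3)*(a + 6)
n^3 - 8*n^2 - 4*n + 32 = (n - 8)*(n - 2)*(n + 2)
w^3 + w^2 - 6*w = w*(w - 2)*(w + 3)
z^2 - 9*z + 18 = (z - 6)*(z - 3)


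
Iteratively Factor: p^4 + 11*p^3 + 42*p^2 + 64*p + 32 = (p + 4)*(p^3 + 7*p^2 + 14*p + 8) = (p + 4)^2*(p^2 + 3*p + 2) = (p + 2)*(p + 4)^2*(p + 1)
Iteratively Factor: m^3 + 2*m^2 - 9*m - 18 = (m - 3)*(m^2 + 5*m + 6) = (m - 3)*(m + 2)*(m + 3)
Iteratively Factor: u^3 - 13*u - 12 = (u + 1)*(u^2 - u - 12) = (u - 4)*(u + 1)*(u + 3)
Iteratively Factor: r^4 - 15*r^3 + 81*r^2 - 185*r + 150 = (r - 2)*(r^3 - 13*r^2 + 55*r - 75) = (r - 5)*(r - 2)*(r^2 - 8*r + 15) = (r - 5)^2*(r - 2)*(r - 3)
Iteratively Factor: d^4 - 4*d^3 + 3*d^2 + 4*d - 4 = (d - 2)*(d^3 - 2*d^2 - d + 2) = (d - 2)^2*(d^2 - 1) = (d - 2)^2*(d + 1)*(d - 1)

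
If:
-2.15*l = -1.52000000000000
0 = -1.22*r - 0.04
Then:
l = 0.71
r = -0.03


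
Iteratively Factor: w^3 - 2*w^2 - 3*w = (w)*(w^2 - 2*w - 3) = w*(w - 3)*(w + 1)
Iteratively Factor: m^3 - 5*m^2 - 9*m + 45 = (m - 5)*(m^2 - 9) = (m - 5)*(m + 3)*(m - 3)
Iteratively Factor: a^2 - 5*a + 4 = (a - 1)*(a - 4)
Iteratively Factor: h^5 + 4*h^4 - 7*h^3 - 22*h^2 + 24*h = (h)*(h^4 + 4*h^3 - 7*h^2 - 22*h + 24) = h*(h + 4)*(h^3 - 7*h + 6) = h*(h - 1)*(h + 4)*(h^2 + h - 6) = h*(h - 1)*(h + 3)*(h + 4)*(h - 2)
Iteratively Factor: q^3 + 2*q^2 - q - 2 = (q + 2)*(q^2 - 1) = (q - 1)*(q + 2)*(q + 1)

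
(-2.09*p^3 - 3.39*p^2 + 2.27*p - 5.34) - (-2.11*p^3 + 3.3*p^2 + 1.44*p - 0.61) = 0.02*p^3 - 6.69*p^2 + 0.83*p - 4.73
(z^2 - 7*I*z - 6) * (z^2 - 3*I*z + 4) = z^4 - 10*I*z^3 - 23*z^2 - 10*I*z - 24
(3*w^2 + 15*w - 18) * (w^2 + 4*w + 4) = 3*w^4 + 27*w^3 + 54*w^2 - 12*w - 72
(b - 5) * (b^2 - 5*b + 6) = b^3 - 10*b^2 + 31*b - 30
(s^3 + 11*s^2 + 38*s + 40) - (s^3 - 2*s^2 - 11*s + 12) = 13*s^2 + 49*s + 28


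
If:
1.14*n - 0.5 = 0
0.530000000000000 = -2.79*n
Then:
No Solution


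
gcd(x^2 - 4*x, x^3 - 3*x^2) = x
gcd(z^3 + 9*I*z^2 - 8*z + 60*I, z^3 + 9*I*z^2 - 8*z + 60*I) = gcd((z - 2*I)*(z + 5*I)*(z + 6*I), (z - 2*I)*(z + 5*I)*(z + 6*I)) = z^3 + 9*I*z^2 - 8*z + 60*I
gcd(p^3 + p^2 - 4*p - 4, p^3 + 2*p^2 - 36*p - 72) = p + 2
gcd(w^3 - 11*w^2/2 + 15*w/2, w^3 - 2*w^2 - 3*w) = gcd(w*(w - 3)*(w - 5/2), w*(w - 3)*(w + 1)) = w^2 - 3*w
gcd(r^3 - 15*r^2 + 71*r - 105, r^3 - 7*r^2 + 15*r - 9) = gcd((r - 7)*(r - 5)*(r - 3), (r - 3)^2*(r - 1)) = r - 3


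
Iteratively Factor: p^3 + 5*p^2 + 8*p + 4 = (p + 2)*(p^2 + 3*p + 2) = (p + 1)*(p + 2)*(p + 2)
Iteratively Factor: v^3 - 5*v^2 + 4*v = (v - 4)*(v^2 - v) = (v - 4)*(v - 1)*(v)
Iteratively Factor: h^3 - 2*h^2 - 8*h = (h - 4)*(h^2 + 2*h) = h*(h - 4)*(h + 2)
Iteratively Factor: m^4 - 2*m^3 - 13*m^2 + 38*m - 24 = (m + 4)*(m^3 - 6*m^2 + 11*m - 6) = (m - 2)*(m + 4)*(m^2 - 4*m + 3) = (m - 3)*(m - 2)*(m + 4)*(m - 1)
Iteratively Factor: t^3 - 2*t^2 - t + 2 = (t - 1)*(t^2 - t - 2) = (t - 1)*(t + 1)*(t - 2)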